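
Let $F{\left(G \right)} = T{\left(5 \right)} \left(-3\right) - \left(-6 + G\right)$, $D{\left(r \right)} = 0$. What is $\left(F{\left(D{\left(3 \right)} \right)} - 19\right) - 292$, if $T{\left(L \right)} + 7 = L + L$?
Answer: $-314$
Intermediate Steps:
$T{\left(L \right)} = -7 + 2 L$ ($T{\left(L \right)} = -7 + \left(L + L\right) = -7 + 2 L$)
$F{\left(G \right)} = -3 - G$ ($F{\left(G \right)} = \left(-7 + 2 \cdot 5\right) \left(-3\right) - \left(-6 + G\right) = \left(-7 + 10\right) \left(-3\right) - \left(-6 + G\right) = 3 \left(-3\right) - \left(-6 + G\right) = -9 - \left(-6 + G\right) = -3 - G$)
$\left(F{\left(D{\left(3 \right)} \right)} - 19\right) - 292 = \left(\left(-3 - 0\right) - 19\right) - 292 = \left(\left(-3 + 0\right) - 19\right) - 292 = \left(-3 - 19\right) - 292 = -22 - 292 = -314$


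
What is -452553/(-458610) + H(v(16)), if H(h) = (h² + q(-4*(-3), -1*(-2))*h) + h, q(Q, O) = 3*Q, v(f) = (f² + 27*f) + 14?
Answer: 79305743711/152870 ≈ 5.1878e+5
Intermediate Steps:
v(f) = 14 + f² + 27*f
H(h) = h² + 37*h (H(h) = (h² + (3*(-4*(-3)))*h) + h = (h² + (3*12)*h) + h = (h² + 36*h) + h = h² + 37*h)
-452553/(-458610) + H(v(16)) = -452553/(-458610) + (14 + 16² + 27*16)*(37 + (14 + 16² + 27*16)) = -452553*(-1/458610) + (14 + 256 + 432)*(37 + (14 + 256 + 432)) = 150851/152870 + 702*(37 + 702) = 150851/152870 + 702*739 = 150851/152870 + 518778 = 79305743711/152870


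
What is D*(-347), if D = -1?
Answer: 347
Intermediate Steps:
D*(-347) = -1*(-347) = 347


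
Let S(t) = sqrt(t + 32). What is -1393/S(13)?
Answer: -1393*sqrt(5)/15 ≈ -207.66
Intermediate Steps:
S(t) = sqrt(32 + t)
-1393/S(13) = -1393/sqrt(32 + 13) = -1393*sqrt(5)/15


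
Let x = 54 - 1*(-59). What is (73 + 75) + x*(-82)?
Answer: -9118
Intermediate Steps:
x = 113 (x = 54 + 59 = 113)
(73 + 75) + x*(-82) = (73 + 75) + 113*(-82) = 148 - 9266 = -9118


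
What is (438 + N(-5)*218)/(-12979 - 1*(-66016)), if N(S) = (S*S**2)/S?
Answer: 5888/53037 ≈ 0.11102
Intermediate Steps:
N(S) = S**2 (N(S) = S**3/S = S**2)
(438 + N(-5)*218)/(-12979 - 1*(-66016)) = (438 + (-5)**2*218)/(-12979 - 1*(-66016)) = (438 + 25*218)/(-12979 + 66016) = (438 + 5450)/53037 = 5888*(1/53037) = 5888/53037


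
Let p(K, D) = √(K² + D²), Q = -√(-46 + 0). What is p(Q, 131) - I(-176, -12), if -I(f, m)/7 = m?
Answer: -84 + √17115 ≈ 46.824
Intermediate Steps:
I(f, m) = -7*m
Q = -I*√46 (Q = -√(-46) = -I*√46 ≈ -6.7823*I)
p(K, D) = √(D² + K²)
p(Q, 131) - I(-176, -12) = √(131² + (-I*√46)²) - (-7)*(-12) = √(17161 - 46) - 1*84 = √17115 - 84 = -84 + √17115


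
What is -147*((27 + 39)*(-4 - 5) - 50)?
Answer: 94668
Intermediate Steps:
-147*((27 + 39)*(-4 - 5) - 50) = -147*(66*(-9) - 50) = -147*(-594 - 50) = -147*(-644) = 94668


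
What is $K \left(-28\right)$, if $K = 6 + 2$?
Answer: $-224$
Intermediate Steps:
$K = 8$
$K \left(-28\right) = 8 \left(-28\right) = -224$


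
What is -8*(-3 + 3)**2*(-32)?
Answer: 0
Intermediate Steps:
-8*(-3 + 3)**2*(-32) = -8*0**2*(-32) = -8*0*(-32) = 0*(-32) = 0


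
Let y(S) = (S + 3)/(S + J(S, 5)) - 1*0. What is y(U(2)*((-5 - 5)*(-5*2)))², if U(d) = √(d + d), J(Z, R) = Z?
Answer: 41209/160000 ≈ 0.25756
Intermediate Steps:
U(d) = √2*√d (U(d) = √(2*d) = √2*√d)
y(S) = (3 + S)/(2*S) (y(S) = (S + 3)/(S + S) - 1*0 = (3 + S)/((2*S)) + 0 = (3 + S)*(1/(2*S)) + 0 = (3 + S)/(2*S) + 0 = (3 + S)/(2*S))
y(U(2)*((-5 - 5)*(-5*2)))² = ((3 + (√2*√2)*((-5 - 5)*(-5*2)))/(2*(((√2*√2)*((-5 - 5)*(-5*2))))))² = ((3 + 2*(-10*(-10)))/(2*((2*(-10*(-10))))))² = ((3 + 2*100)/(2*((2*100))))² = ((½)*(3 + 200)/200)² = ((½)*(1/200)*203)² = (203/400)² = 41209/160000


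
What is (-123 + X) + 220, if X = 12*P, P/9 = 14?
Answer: 1609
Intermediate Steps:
P = 126 (P = 9*14 = 126)
X = 1512 (X = 12*126 = 1512)
(-123 + X) + 220 = (-123 + 1512) + 220 = 1389 + 220 = 1609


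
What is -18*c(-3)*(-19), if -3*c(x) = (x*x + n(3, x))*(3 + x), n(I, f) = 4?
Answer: 0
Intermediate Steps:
c(x) = -(3 + x)*(4 + x²)/3 (c(x) = -(x*x + 4)*(3 + x)/3 = -(x² + 4)*(3 + x)/3 = -(4 + x²)*(3 + x)/3 = -(3 + x)*(4 + x²)/3)
-18*c(-3)*(-19) = -18*(-4 - 1*(-3)² - 4/3*(-3) - ⅓*(-3)³)*(-19) = -18*(-4 - 1*9 + 4 - ⅓*(-27))*(-19) = -18*(-4 - 9 + 4 + 9)*(-19) = -18*0*(-19) = 0*(-19) = 0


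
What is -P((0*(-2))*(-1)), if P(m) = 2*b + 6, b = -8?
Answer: 10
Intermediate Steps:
P(m) = -10 (P(m) = 2*(-8) + 6 = -16 + 6 = -10)
-P((0*(-2))*(-1)) = -1*(-10) = 10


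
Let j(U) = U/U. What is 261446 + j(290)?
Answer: 261447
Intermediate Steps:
j(U) = 1
261446 + j(290) = 261446 + 1 = 261447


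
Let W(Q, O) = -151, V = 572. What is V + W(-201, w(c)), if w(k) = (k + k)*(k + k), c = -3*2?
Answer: 421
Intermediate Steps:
c = -6
w(k) = 4*k² (w(k) = (2*k)*(2*k) = 4*k²)
V + W(-201, w(c)) = 572 - 151 = 421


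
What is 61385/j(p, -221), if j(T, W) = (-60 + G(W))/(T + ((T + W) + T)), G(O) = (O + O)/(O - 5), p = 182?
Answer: -2254364125/6559 ≈ -3.4371e+5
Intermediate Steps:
G(O) = 2*O/(-5 + O) (G(O) = (2*O)/(-5 + O) = 2*O/(-5 + O))
j(T, W) = (-60 + 2*W/(-5 + W))/(W + 3*T) (j(T, W) = (-60 + 2*W/(-5 + W))/(T + ((T + W) + T)) = (-60 + 2*W/(-5 + W))/(T + (W + 2*T)) = (-60 + 2*W/(-5 + W))/(W + 3*T))
61385/j(p, -221) = 61385/((2*(150 - 29*(-221))/((-5 - 221)*(-221 + 3*182)))) = 61385/((2*(150 + 6409)/(-226*(-221 + 546)))) = 61385/((2*(-1/226)*6559/325)) = 61385/((2*(-1/226)*(1/325)*6559)) = 61385/(-6559/36725) = 61385*(-36725/6559) = -2254364125/6559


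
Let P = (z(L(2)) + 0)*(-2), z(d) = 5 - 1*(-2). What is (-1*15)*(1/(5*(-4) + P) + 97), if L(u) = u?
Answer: -49455/34 ≈ -1454.6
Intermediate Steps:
z(d) = 7 (z(d) = 5 + 2 = 7)
P = -14 (P = (7 + 0)*(-2) = 7*(-2) = -14)
(-1*15)*(1/(5*(-4) + P) + 97) = (-1*15)*(1/(5*(-4) - 14) + 97) = -15*(1/(-20 - 14) + 97) = -15*(1/(-34) + 97) = -15*(-1/34 + 97) = -15*3297/34 = -49455/34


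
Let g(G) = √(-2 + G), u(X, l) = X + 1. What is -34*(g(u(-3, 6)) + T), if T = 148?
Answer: -5032 - 68*I ≈ -5032.0 - 68.0*I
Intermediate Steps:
u(X, l) = 1 + X
-34*(g(u(-3, 6)) + T) = -34*(√(-2 + (1 - 3)) + 148) = -34*(√(-2 - 2) + 148) = -34*(√(-4) + 148) = -34*(2*I + 148) = -34*(148 + 2*I) = -5032 - 68*I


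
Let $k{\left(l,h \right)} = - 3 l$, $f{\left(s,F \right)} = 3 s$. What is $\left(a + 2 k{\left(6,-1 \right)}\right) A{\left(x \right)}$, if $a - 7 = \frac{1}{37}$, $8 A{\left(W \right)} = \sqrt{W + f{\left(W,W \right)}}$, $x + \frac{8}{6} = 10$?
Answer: $- \frac{268 \sqrt{78}}{111} \approx -21.324$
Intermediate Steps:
$x = \frac{26}{3}$ ($x = - \frac{4}{3} + 10 = \frac{26}{3} \approx 8.6667$)
$A{\left(W \right)} = \frac{\sqrt{W}}{4}$ ($A{\left(W \right)} = \frac{\sqrt{W + 3 W}}{8} = \frac{\sqrt{4 W}}{8} = \frac{2 \sqrt{W}}{8} = \frac{\sqrt{W}}{4}$)
$a = \frac{260}{37}$ ($a = 7 + \frac{1}{37} = \frac{260}{37} \approx 7.027$)
$\left(a + 2 k{\left(6,-1 \right)}\right) A{\left(x \right)} = \left(\frac{260}{37} + 2 \left(\left(-3\right) 6\right)\right) \frac{\sqrt{\frac{26}{3}}}{4} = \left(\frac{260}{37} + 2 \left(-18\right)\right) \frac{\frac{1}{3} \sqrt{78}}{4} = \left(\frac{260}{37} - 36\right) \frac{\sqrt{78}}{12} = - \frac{1072 \frac{\sqrt{78}}{12}}{37} = - \frac{268 \sqrt{78}}{111}$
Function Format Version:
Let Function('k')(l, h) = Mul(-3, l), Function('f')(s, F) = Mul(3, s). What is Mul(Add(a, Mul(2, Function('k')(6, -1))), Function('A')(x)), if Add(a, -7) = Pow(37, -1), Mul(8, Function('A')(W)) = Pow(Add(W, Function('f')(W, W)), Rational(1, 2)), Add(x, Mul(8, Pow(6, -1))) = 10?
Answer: Mul(Rational(-268, 111), Pow(78, Rational(1, 2))) ≈ -21.324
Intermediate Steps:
x = Rational(26, 3) (x = Add(Rational(-4, 3), 10) = Rational(26, 3) ≈ 8.6667)
Function('A')(W) = Mul(Rational(1, 4), Pow(W, Rational(1, 2))) (Function('A')(W) = Mul(Rational(1, 8), Pow(Add(W, Mul(3, W)), Rational(1, 2))) = Mul(Rational(1, 8), Pow(Mul(4, W), Rational(1, 2))) = Mul(Rational(1, 8), Mul(2, Pow(W, Rational(1, 2)))) = Mul(Rational(1, 4), Pow(W, Rational(1, 2))))
a = Rational(260, 37) (a = Add(7, Pow(37, -1)) = Add(7, Rational(1, 37)) = Rational(260, 37) ≈ 7.0270)
Mul(Add(a, Mul(2, Function('k')(6, -1))), Function('A')(x)) = Mul(Add(Rational(260, 37), Mul(2, Mul(-3, 6))), Mul(Rational(1, 4), Pow(Rational(26, 3), Rational(1, 2)))) = Mul(Add(Rational(260, 37), Mul(2, -18)), Mul(Rational(1, 4), Mul(Rational(1, 3), Pow(78, Rational(1, 2))))) = Mul(Add(Rational(260, 37), -36), Mul(Rational(1, 12), Pow(78, Rational(1, 2)))) = Mul(Rational(-1072, 37), Mul(Rational(1, 12), Pow(78, Rational(1, 2)))) = Mul(Rational(-268, 111), Pow(78, Rational(1, 2)))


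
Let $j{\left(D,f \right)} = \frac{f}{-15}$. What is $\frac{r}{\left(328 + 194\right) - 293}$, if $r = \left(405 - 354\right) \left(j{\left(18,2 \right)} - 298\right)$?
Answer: $- \frac{76024}{1145} \approx -66.396$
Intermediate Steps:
$j{\left(D,f \right)} = - \frac{f}{15}$ ($j{\left(D,f \right)} = f \left(- \frac{1}{15}\right) = - \frac{f}{15}$)
$r = - \frac{76024}{5}$ ($r = \left(405 - 354\right) \left(\left(- \frac{1}{15}\right) 2 - 298\right) = 51 \left(- \frac{2}{15} - 298\right) = 51 \left(- \frac{4472}{15}\right) = - \frac{76024}{5} \approx -15205.0$)
$\frac{r}{\left(328 + 194\right) - 293} = - \frac{76024}{5 \left(\left(328 + 194\right) - 293\right)} = - \frac{76024}{5 \left(522 - 293\right)} = - \frac{76024}{5 \cdot 229} = \left(- \frac{76024}{5}\right) \frac{1}{229} = - \frac{76024}{1145}$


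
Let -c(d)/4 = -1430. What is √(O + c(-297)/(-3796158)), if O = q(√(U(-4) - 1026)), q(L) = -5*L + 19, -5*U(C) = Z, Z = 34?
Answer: √(68445945408639 - 7205407780482*I*√6455)/1898079 ≈ 9.508 - 8.4501*I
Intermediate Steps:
U(C) = -34/5 (U(C) = -⅕*34 = -34/5)
c(d) = 5720 (c(d) = -4*(-1430) = 5720)
q(L) = 19 - 5*L
O = 19 - 2*I*√6455 (O = 19 - 5*√(-34/5 - 1026) = 19 - 2*I*√6455 ≈ 19.0 - 160.69*I)
√(O + c(-297)/(-3796158)) = √((19 - 2*I*√6455) + 5720/(-3796158)) = √((19 - 2*I*√6455) + 5720*(-1/3796158)) = √((19 - 2*I*√6455) - 2860/1898079) = √(36060641/1898079 - 2*I*√6455)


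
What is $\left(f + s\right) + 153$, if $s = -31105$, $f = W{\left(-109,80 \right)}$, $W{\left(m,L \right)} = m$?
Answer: $-31061$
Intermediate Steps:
$f = -109$
$\left(f + s\right) + 153 = \left(-109 - 31105\right) + 153 = -31214 + 153 = -31061$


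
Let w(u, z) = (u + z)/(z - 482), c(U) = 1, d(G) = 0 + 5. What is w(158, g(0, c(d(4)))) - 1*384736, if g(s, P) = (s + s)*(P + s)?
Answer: -92721455/241 ≈ -3.8474e+5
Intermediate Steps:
d(G) = 5
g(s, P) = 2*s*(P + s) (g(s, P) = (2*s)*(P + s) = 2*s*(P + s))
w(u, z) = (u + z)/(-482 + z)
w(158, g(0, c(d(4)))) - 1*384736 = (158 + 2*0*(1 + 0))/(-482 + 2*0*(1 + 0)) - 1*384736 = (158 + 2*0*1)/(-482 + 2*0*1) - 384736 = (158 + 0)/(-482 + 0) - 384736 = 158/(-482) - 384736 = -1/482*158 - 384736 = -79/241 - 384736 = -92721455/241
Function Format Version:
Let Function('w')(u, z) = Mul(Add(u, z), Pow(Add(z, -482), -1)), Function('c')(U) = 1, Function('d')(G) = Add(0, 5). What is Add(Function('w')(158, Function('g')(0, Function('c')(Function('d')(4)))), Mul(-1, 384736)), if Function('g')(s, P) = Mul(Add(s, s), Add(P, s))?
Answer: Rational(-92721455, 241) ≈ -3.8474e+5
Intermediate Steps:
Function('d')(G) = 5
Function('g')(s, P) = Mul(2, s, Add(P, s)) (Function('g')(s, P) = Mul(Mul(2, s), Add(P, s)) = Mul(2, s, Add(P, s)))
Function('w')(u, z) = Mul(Pow(Add(-482, z), -1), Add(u, z)) (Function('w')(u, z) = Mul(Add(u, z), Pow(Add(-482, z), -1)) = Mul(Pow(Add(-482, z), -1), Add(u, z)))
Add(Function('w')(158, Function('g')(0, Function('c')(Function('d')(4)))), Mul(-1, 384736)) = Add(Mul(Pow(Add(-482, Mul(2, 0, Add(1, 0))), -1), Add(158, Mul(2, 0, Add(1, 0)))), Mul(-1, 384736)) = Add(Mul(Pow(Add(-482, Mul(2, 0, 1)), -1), Add(158, Mul(2, 0, 1))), -384736) = Add(Mul(Pow(Add(-482, 0), -1), Add(158, 0)), -384736) = Add(Mul(Pow(-482, -1), 158), -384736) = Add(Mul(Rational(-1, 482), 158), -384736) = Add(Rational(-79, 241), -384736) = Rational(-92721455, 241)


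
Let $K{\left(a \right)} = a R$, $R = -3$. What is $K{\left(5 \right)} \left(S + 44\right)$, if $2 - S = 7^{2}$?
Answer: $45$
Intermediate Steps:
$K{\left(a \right)} = - 3 a$ ($K{\left(a \right)} = a \left(-3\right) = - 3 a$)
$S = -47$ ($S = 2 - 7^{2} = 2 - 49 = -47$)
$K{\left(5 \right)} \left(S + 44\right) = \left(-3\right) 5 \left(-47 + 44\right) = \left(-15\right) \left(-3\right) = 45$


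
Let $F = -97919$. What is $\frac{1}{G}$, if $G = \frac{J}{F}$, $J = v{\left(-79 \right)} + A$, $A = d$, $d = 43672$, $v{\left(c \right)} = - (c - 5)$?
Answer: $- \frac{97919}{43756} \approx -2.2378$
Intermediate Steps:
$v{\left(c \right)} = 5 - c$ ($v{\left(c \right)} = - (-5 + c) = 5 - c$)
$A = 43672$
$J = 43756$ ($J = \left(5 - -79\right) + 43672 = \left(5 + 79\right) + 43672 = 84 + 43672 = 43756$)
$G = - \frac{43756}{97919}$ ($G = \frac{43756}{-97919} = 43756 \left(- \frac{1}{97919}\right) = - \frac{43756}{97919} \approx -0.44686$)
$\frac{1}{G} = \frac{1}{- \frac{43756}{97919}} = - \frac{97919}{43756}$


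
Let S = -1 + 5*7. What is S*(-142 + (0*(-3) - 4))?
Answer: -4964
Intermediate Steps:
S = 34 (S = -1 + 35 = 34)
S*(-142 + (0*(-3) - 4)) = 34*(-142 + (0*(-3) - 4)) = 34*(-142 + (0 - 4)) = 34*(-142 - 4) = 34*(-146) = -4964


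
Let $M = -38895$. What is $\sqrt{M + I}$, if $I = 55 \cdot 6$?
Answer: $3 i \sqrt{4285} \approx 196.38 i$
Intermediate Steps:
$I = 330$
$\sqrt{M + I} = \sqrt{-38895 + 330} = \sqrt{-38565} = 3 i \sqrt{4285}$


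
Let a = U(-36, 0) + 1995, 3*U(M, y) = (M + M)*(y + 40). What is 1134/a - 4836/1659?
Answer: -115702/63595 ≈ -1.8194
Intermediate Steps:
U(M, y) = 2*M*(40 + y)/3 (U(M, y) = ((M + M)*(y + 40))/3 = ((2*M)*(40 + y))/3 = (2*M*(40 + y))/3 = 2*M*(40 + y)/3)
a = 1035 (a = (2/3)*(-36)*(40 + 0) + 1995 = (2/3)*(-36)*40 + 1995 = -960 + 1995 = 1035)
1134/a - 4836/1659 = 1134/1035 - 4836/1659 = 1134*(1/1035) - 4836*1/1659 = 126/115 - 1612/553 = -115702/63595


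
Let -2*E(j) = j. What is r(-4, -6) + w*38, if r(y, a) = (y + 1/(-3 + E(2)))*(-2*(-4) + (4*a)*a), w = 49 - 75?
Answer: -1634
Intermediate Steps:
E(j) = -j/2
w = -26
r(y, a) = (8 + 4*a²)*(-¼ + y) (r(y, a) = (y + 1/(-3 - ½*2))*(-2*(-4) + (4*a)*a) = (y + 1/(-3 - 1))*(8 + 4*a²) = (y + 1/(-4))*(8 + 4*a²) = (y - ¼)*(8 + 4*a²) = (-¼ + y)*(8 + 4*a²) = (8 + 4*a²)*(-¼ + y))
r(-4, -6) + w*38 = (-2 - 1*(-6)² + 8*(-4) + 4*(-4)*(-6)²) - 26*38 = (-2 - 1*36 - 32 + 4*(-4)*36) - 988 = (-2 - 36 - 32 - 576) - 988 = -646 - 988 = -1634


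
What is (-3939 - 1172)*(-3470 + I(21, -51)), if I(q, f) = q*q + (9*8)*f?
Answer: 34248811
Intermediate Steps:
I(q, f) = q**2 + 72*f
(-3939 - 1172)*(-3470 + I(21, -51)) = (-3939 - 1172)*(-3470 + (21**2 + 72*(-51))) = -5111*(-3470 + (441 - 3672)) = -5111*(-3470 - 3231) = -5111*(-6701) = 34248811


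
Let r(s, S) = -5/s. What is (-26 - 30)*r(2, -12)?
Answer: 140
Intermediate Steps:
(-26 - 30)*r(2, -12) = (-26 - 30)*(-5/2) = -(-280)/2 = -56*(-5/2) = 140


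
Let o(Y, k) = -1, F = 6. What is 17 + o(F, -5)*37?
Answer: -20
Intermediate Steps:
17 + o(F, -5)*37 = 17 - 1*37 = 17 - 37 = -20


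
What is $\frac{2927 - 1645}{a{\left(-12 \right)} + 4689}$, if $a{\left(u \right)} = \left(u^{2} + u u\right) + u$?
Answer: $\frac{1282}{4965} \approx 0.25821$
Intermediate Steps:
$a{\left(u \right)} = u + 2 u^{2}$ ($a{\left(u \right)} = \left(u^{2} + u^{2}\right) + u = 2 u^{2} + u = u + 2 u^{2}$)
$\frac{2927 - 1645}{a{\left(-12 \right)} + 4689} = \frac{2927 - 1645}{- 12 \left(1 + 2 \left(-12\right)\right) + 4689} = \frac{1282}{- 12 \left(1 - 24\right) + 4689} = \frac{1282}{\left(-12\right) \left(-23\right) + 4689} = \frac{1282}{276 + 4689} = \frac{1282}{4965}$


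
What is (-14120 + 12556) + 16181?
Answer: 14617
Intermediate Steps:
(-14120 + 12556) + 16181 = -1564 + 16181 = 14617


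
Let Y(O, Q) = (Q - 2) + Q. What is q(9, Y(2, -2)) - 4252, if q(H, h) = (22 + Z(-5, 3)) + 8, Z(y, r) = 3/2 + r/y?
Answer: -42211/10 ≈ -4221.1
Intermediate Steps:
Z(y, r) = 3/2 + r/y (Z(y, r) = 3*(½) + r/y = 3/2 + r/y)
Y(O, Q) = -2 + 2*Q (Y(O, Q) = (-2 + Q) + Q = -2 + 2*Q)
q(H, h) = 309/10 (q(H, h) = (22 + (3/2 + 3/(-5))) + 8 = (22 + (3/2 + 3*(-⅕))) + 8 = (22 + (3/2 - ⅗)) + 8 = (22 + 9/10) + 8 = 229/10 + 8 = 309/10)
q(9, Y(2, -2)) - 4252 = 309/10 - 4252 = -42211/10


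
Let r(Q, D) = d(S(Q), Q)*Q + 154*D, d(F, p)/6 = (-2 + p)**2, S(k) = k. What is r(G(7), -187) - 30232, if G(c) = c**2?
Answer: 590416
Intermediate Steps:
d(F, p) = 6*(-2 + p)**2
r(Q, D) = 154*D + 6*Q*(-2 + Q)**2 (r(Q, D) = (6*(-2 + Q)**2)*Q + 154*D = 6*Q*(-2 + Q)**2 + 154*D = 154*D + 6*Q*(-2 + Q)**2)
r(G(7), -187) - 30232 = (154*(-187) + 6*7**2*(-2 + 7**2)**2) - 30232 = (-28798 + 6*49*(-2 + 49)**2) - 30232 = (-28798 + 6*49*47**2) - 30232 = (-28798 + 6*49*2209) - 30232 = (-28798 + 649446) - 30232 = 620648 - 30232 = 590416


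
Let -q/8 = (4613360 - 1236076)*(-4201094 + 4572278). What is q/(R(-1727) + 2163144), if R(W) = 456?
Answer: -208932297376/45075 ≈ -4.6352e+6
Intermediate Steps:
q = -10028750274048 (q = -8*(4613360 - 1236076)*(-4201094 + 4572278) = -27018272*371184 = -8*1253593784256 = -10028750274048)
q/(R(-1727) + 2163144) = -10028750274048/(456 + 2163144) = -10028750274048/2163600 = -10028750274048*1/2163600 = -208932297376/45075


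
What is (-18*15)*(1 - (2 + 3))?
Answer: 1080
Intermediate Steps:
(-18*15)*(1 - (2 + 3)) = -270*(1 - 1*5) = -270*(1 - 5) = -270*(-4) = 1080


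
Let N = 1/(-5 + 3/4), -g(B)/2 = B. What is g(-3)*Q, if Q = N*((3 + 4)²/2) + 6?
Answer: 24/17 ≈ 1.4118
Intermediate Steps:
g(B) = -2*B
N = -4/17 (N = 1/(-5 + 3*(¼)) = 1/(-5 + ¾) = 1/(-17/4) = -4/17 ≈ -0.23529)
Q = 4/17 (Q = -4*(3 + 4)²/(17*2) + 6 = -4*7²/(17*2) + 6 = -196/(17*2) + 6 = -4/17*49/2 + 6 = -98/17 + 6 = 4/17 ≈ 0.23529)
g(-3)*Q = -2*(-3)*(4/17) = 6*(4/17) = 24/17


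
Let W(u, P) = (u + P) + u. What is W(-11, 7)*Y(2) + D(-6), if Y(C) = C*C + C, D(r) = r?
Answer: -96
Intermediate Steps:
Y(C) = C + C² (Y(C) = C² + C = C + C²)
W(u, P) = P + 2*u (W(u, P) = (P + u) + u = P + 2*u)
W(-11, 7)*Y(2) + D(-6) = (7 + 2*(-11))*(2*(1 + 2)) - 6 = (7 - 22)*(2*3) - 6 = -15*6 - 6 = -90 - 6 = -96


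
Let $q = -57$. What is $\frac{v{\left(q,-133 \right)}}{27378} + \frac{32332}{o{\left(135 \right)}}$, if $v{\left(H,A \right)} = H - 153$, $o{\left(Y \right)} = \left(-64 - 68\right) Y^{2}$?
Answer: $- \frac{2145652}{101640825} \approx -0.02111$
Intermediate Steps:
$o{\left(Y \right)} = - 132 Y^{2}$ ($o{\left(Y \right)} = \left(-64 - 68\right) Y^{2} = - 132 Y^{2}$)
$v{\left(H,A \right)} = -153 + H$
$\frac{v{\left(q,-133 \right)}}{27378} + \frac{32332}{o{\left(135 \right)}} = \frac{-153 - 57}{27378} + \frac{32332}{\left(-132\right) 135^{2}} = \left(-210\right) \frac{1}{27378} + \frac{32332}{\left(-132\right) 18225} = - \frac{35}{4563} + \frac{32332}{-2405700} = - \frac{35}{4563} + 32332 \left(- \frac{1}{2405700}\right) = - \frac{35}{4563} - \frac{8083}{601425} = - \frac{2145652}{101640825}$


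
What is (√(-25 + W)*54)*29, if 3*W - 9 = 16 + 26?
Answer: 3132*I*√2 ≈ 4429.3*I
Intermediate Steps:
W = 17 (W = 3 + (16 + 26)/3 = 3 + (⅓)*42 = 3 + 14 = 17)
(√(-25 + W)*54)*29 = (√(-25 + 17)*54)*29 = (√(-8)*54)*29 = ((2*I*√2)*54)*29 = (108*I*√2)*29 = 3132*I*√2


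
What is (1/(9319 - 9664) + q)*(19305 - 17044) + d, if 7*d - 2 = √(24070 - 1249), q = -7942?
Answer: -43365836867/2415 + √22821/7 ≈ -1.7957e+7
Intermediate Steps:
d = 2/7 + √22821/7 (d = 2/7 + √(24070 - 1249)/7 = 2/7 + √22821/7 ≈ 21.867)
(1/(9319 - 9664) + q)*(19305 - 17044) + d = (1/(9319 - 9664) - 7942)*(19305 - 17044) + (2/7 + √22821/7) = (1/(-345) - 7942)*2261 + (2/7 + √22821/7) = (-1/345 - 7942)*2261 + (2/7 + √22821/7) = -2739991/345*2261 + (2/7 + √22821/7) = -6195119651/345 + (2/7 + √22821/7) = -43365836867/2415 + √22821/7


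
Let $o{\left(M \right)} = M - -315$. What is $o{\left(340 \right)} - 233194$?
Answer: $-232539$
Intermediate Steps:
$o{\left(M \right)} = 315 + M$ ($o{\left(M \right)} = M + 315 = 315 + M$)
$o{\left(340 \right)} - 233194 = \left(315 + 340\right) - 233194 = 655 - 233194 = -232539$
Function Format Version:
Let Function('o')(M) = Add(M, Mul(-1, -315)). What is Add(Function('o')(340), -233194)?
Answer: -232539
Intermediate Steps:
Function('o')(M) = Add(315, M) (Function('o')(M) = Add(M, 315) = Add(315, M))
Add(Function('o')(340), -233194) = Add(Add(315, 340), -233194) = Add(655, -233194) = -232539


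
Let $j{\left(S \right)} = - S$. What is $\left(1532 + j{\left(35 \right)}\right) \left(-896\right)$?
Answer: $-1341312$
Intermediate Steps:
$\left(1532 + j{\left(35 \right)}\right) \left(-896\right) = \left(1532 - 35\right) \left(-896\right) = 1497 \left(-896\right) = -1341312$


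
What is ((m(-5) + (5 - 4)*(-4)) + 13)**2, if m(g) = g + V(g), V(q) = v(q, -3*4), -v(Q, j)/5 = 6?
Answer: 676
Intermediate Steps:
v(Q, j) = -30 (v(Q, j) = -5*6 = -30)
V(q) = -30
m(g) = -30 + g (m(g) = g - 30 = -30 + g)
((m(-5) + (5 - 4)*(-4)) + 13)**2 = (((-30 - 5) + (5 - 4)*(-4)) + 13)**2 = ((-35 + 1*(-4)) + 13)**2 = ((-35 - 4) + 13)**2 = (-39 + 13)**2 = (-26)**2 = 676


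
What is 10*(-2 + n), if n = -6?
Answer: -80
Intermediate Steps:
10*(-2 + n) = 10*(-2 - 6) = 10*(-8) = -80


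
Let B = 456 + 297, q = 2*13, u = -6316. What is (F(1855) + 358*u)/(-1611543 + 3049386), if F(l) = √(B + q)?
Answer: -2261128/1437843 + √779/1437843 ≈ -1.5726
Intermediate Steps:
q = 26
B = 753
F(l) = √779 (F(l) = √(753 + 26) = √779)
(F(1855) + 358*u)/(-1611543 + 3049386) = (√779 + 358*(-6316))/(-1611543 + 3049386) = (√779 - 2261128)/1437843 = (-2261128 + √779)*(1/1437843) = -2261128/1437843 + √779/1437843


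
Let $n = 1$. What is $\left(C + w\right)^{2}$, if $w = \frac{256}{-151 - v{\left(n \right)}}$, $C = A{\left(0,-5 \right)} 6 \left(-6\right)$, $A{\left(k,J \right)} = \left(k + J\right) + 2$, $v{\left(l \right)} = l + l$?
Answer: $\frac{264647824}{23409} \approx 11305.0$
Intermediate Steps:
$v{\left(l \right)} = 2 l$
$A{\left(k,J \right)} = 2 + J + k$ ($A{\left(k,J \right)} = \left(J + k\right) + 2 = 2 + J + k$)
$C = 108$ ($C = \left(2 - 5 + 0\right) 6 \left(-6\right) = \left(-3\right) 6 \left(-6\right) = \left(-18\right) \left(-6\right) = 108$)
$w = - \frac{256}{153}$ ($w = \frac{256}{-151 - 2 \cdot 1} = \frac{256}{-151 - 2} = \frac{256}{-153} = 256 \left(- \frac{1}{153}\right) = - \frac{256}{153} \approx -1.6732$)
$\left(C + w\right)^{2} = \left(108 - \frac{256}{153}\right)^{2} = \left(\frac{16268}{153}\right)^{2} = \frac{264647824}{23409}$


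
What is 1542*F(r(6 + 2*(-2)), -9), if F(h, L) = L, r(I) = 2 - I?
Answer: -13878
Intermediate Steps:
1542*F(r(6 + 2*(-2)), -9) = 1542*(-9) = -13878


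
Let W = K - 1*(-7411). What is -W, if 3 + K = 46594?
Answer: -54002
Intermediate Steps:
K = 46591 (K = -3 + 46594 = 46591)
W = 54002 (W = 46591 - 1*(-7411) = 46591 + 7411 = 54002)
-W = -1*54002 = -54002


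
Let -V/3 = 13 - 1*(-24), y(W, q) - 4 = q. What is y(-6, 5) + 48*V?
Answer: -5319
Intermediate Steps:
y(W, q) = 4 + q
V = -111 (V = -3*(13 - 1*(-24)) = -3*(13 + 24) = -3*37 = -111)
y(-6, 5) + 48*V = (4 + 5) + 48*(-111) = 9 - 5328 = -5319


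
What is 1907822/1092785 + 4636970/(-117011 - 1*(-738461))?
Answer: 125056544867/13582224765 ≈ 9.2074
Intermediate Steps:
1907822/1092785 + 4636970/(-117011 - 1*(-738461)) = 1907822*(1/1092785) + 4636970/(-117011 + 738461) = 1907822/1092785 + 4636970/621450 = 1907822/1092785 + 4636970*(1/621450) = 1907822/1092785 + 463697/62145 = 125056544867/13582224765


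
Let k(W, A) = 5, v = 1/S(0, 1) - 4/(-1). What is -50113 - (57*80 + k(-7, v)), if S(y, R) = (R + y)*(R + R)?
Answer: -54678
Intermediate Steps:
S(y, R) = 2*R*(R + y) (S(y, R) = (R + y)*(2*R) = 2*R*(R + y))
v = 9/2 (v = 1/(2*1*(1 + 0)) - 4/(-1) = 1/(2*1*1) - 4*(-1) = 1/2 + 4 = 1*(½) + 4 = ½ + 4 = 9/2 ≈ 4.5000)
-50113 - (57*80 + k(-7, v)) = -50113 - (57*80 + 5) = -50113 - (4560 + 5) = -50113 - 1*4565 = -50113 - 4565 = -54678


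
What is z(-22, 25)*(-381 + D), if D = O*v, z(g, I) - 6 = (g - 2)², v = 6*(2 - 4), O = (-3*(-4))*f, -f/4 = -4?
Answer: -1562670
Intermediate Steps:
f = 16 (f = -4*(-4) = 16)
O = 192 (O = -3*(-4)*16 = 12*16 = 192)
v = -12 (v = 6*(-2) = -12)
z(g, I) = 6 + (-2 + g)² (z(g, I) = 6 + (g - 2)² = 6 + (-2 + g)²)
D = -2304 (D = 192*(-12) = -2304)
z(-22, 25)*(-381 + D) = (6 + (-2 - 22)²)*(-381 - 2304) = (6 + (-24)²)*(-2685) = (6 + 576)*(-2685) = 582*(-2685) = -1562670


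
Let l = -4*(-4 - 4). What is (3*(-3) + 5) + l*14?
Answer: 444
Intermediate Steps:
l = 32 (l = -4*(-8) = 32)
(3*(-3) + 5) + l*14 = (3*(-3) + 5) + 32*14 = (-9 + 5) + 448 = -4 + 448 = 444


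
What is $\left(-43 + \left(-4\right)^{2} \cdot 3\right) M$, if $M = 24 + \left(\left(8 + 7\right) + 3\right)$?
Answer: $210$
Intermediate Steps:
$M = 42$ ($M = 24 + \left(15 + 3\right) = 24 + 18 = 42$)
$\left(-43 + \left(-4\right)^{2} \cdot 3\right) M = \left(-43 + \left(-4\right)^{2} \cdot 3\right) 42 = \left(-43 + 16 \cdot 3\right) 42 = \left(-43 + 48\right) 42 = 5 \cdot 42 = 210$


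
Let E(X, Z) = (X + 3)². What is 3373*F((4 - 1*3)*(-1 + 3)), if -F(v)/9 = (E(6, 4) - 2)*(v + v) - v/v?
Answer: -9562455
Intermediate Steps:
E(X, Z) = (3 + X)²
F(v) = 9 - 1422*v (F(v) = -9*(((3 + 6)² - 2)*(v + v) - v/v) = -9*((9² - 2)*(2*v) - 1*1) = -9*((81 - 2)*(2*v) - 1) = -9*(79*(2*v) - 1) = -9*(158*v - 1) = -9*(-1 + 158*v) = 9 - 1422*v)
3373*F((4 - 1*3)*(-1 + 3)) = 3373*(9 - 1422*(4 - 1*3)*(-1 + 3)) = 3373*(9 - 1422*(4 - 3)*2) = 3373*(9 - 1422*2) = 3373*(9 - 2844) = 3373*(-2835) = -9562455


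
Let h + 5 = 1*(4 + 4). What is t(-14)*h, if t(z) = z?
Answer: -42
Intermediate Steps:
h = 3 (h = -5 + 1*(4 + 4) = -5 + 1*8 = -5 + 8 = 3)
t(-14)*h = -14*3 = -42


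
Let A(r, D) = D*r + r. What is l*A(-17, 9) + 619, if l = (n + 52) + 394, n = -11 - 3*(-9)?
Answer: -77921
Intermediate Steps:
A(r, D) = r + D*r
n = 16 (n = -11 + 27 = 16)
l = 462 (l = (16 + 52) + 394 = 68 + 394 = 462)
l*A(-17, 9) + 619 = 462*(-17*(1 + 9)) + 619 = 462*(-17*10) + 619 = 462*(-170) + 619 = -78540 + 619 = -77921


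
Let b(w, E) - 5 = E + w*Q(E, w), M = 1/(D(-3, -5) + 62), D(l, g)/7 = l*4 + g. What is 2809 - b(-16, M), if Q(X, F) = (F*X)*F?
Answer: 51911/19 ≈ 2732.2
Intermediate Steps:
D(l, g) = 7*g + 28*l (D(l, g) = 7*(l*4 + g) = 7*(4*l + g) = 7*(g + 4*l) = 7*g + 28*l)
M = -1/57 (M = 1/((7*(-5) + 28*(-3)) + 62) = 1/((-35 - 84) + 62) = 1/(-119 + 62) = 1/(-57) = -1/57 ≈ -0.017544)
Q(X, F) = X*F**2
b(w, E) = 5 + E + E*w**3 (b(w, E) = 5 + (E + w*(E*w**2)) = 5 + (E + E*w**3) = 5 + E + E*w**3)
2809 - b(-16, M) = 2809 - (5 - 1/57 - 1/57*(-16)**3) = 2809 - (5 - 1/57 - 1/57*(-4096)) = 2809 - (5 - 1/57 + 4096/57) = 2809 - 1*1460/19 = 2809 - 1460/19 = 51911/19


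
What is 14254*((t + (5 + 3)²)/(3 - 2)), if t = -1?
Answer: 898002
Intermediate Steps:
14254*((t + (5 + 3)²)/(3 - 2)) = 14254*((-1 + (5 + 3)²)/(3 - 2)) = 14254*((-1 + 8²)/1) = 14254*((-1 + 64)*1) = 14254*(63*1) = 14254*63 = 898002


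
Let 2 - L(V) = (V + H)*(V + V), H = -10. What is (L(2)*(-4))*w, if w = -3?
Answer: 408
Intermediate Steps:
L(V) = 2 - 2*V*(-10 + V) (L(V) = 2 - (V - 10)*(V + V) = 2 - (-10 + V)*2*V = 2 - 2*V*(-10 + V))
(L(2)*(-4))*w = ((2 - 2*2² + 20*2)*(-4))*(-3) = ((2 - 2*4 + 40)*(-4))*(-3) = ((2 - 8 + 40)*(-4))*(-3) = (34*(-4))*(-3) = -136*(-3) = 408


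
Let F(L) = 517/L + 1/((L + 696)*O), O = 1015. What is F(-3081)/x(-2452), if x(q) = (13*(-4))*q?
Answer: -104295313/79248068745300 ≈ -1.3161e-6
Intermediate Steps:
x(q) = -52*q
F(L) = 517/L + 1/(1015*(696 + L)) (F(L) = 517/L + 1/((L + 696)*1015) = 517/L + (1/1015)/(696 + L) = 517/L + 1/(1015*(696 + L)))
F(-3081)/x(-2452) = ((4/1015)*(91307370 + 131189*(-3081))/(-3081*(696 - 3081)))/((-52*(-2452))) = ((4/1015)*(-1/3081)*(91307370 - 404193309)/(-2385))/127504 = ((4/1015)*(-1/3081)*(-1/2385)*(-312885939))*(1/127504) = -417181252/2486135925*1/127504 = -104295313/79248068745300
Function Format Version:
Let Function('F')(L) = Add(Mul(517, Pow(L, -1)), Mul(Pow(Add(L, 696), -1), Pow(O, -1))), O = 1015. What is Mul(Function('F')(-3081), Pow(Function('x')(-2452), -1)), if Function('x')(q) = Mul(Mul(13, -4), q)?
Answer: Rational(-104295313, 79248068745300) ≈ -1.3161e-6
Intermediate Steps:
Function('x')(q) = Mul(-52, q)
Function('F')(L) = Add(Mul(517, Pow(L, -1)), Mul(Rational(1, 1015), Pow(Add(696, L), -1))) (Function('F')(L) = Add(Mul(517, Pow(L, -1)), Mul(Pow(Add(L, 696), -1), Pow(1015, -1))) = Add(Mul(517, Pow(L, -1)), Mul(Pow(Add(696, L), -1), Rational(1, 1015))) = Add(Mul(517, Pow(L, -1)), Mul(Rational(1, 1015), Pow(Add(696, L), -1))))
Mul(Function('F')(-3081), Pow(Function('x')(-2452), -1)) = Mul(Mul(Rational(4, 1015), Pow(-3081, -1), Pow(Add(696, -3081), -1), Add(91307370, Mul(131189, -3081))), Pow(Mul(-52, -2452), -1)) = Mul(Mul(Rational(4, 1015), Rational(-1, 3081), Pow(-2385, -1), Add(91307370, -404193309)), Pow(127504, -1)) = Mul(Mul(Rational(4, 1015), Rational(-1, 3081), Rational(-1, 2385), -312885939), Rational(1, 127504)) = Mul(Rational(-417181252, 2486135925), Rational(1, 127504)) = Rational(-104295313, 79248068745300)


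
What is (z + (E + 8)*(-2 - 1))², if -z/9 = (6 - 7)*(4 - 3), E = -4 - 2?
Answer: 9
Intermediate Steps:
E = -6
z = 9 (z = -9*(6 - 7)*(4 - 3) = -(-9) = -9*(-1) = 9)
(z + (E + 8)*(-2 - 1))² = (9 + (-6 + 8)*(-2 - 1))² = (9 + 2*(-3))² = (9 - 6)² = 3² = 9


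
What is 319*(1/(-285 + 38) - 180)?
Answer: -14183059/247 ≈ -57421.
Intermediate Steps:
319*(1/(-285 + 38) - 180) = 319*(1/(-247) - 180) = 319*(-1/247 - 180) = 319*(-44461/247) = -14183059/247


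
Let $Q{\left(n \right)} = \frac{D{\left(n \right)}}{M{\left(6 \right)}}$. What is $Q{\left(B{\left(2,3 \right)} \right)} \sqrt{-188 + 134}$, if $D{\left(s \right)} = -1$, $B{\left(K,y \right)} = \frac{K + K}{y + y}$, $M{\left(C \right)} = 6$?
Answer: $- \frac{i \sqrt{6}}{2} \approx - 1.2247 i$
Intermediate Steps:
$B{\left(K,y \right)} = \frac{K}{y}$ ($B{\left(K,y \right)} = \frac{2 K}{2 y} = 2 K \frac{1}{2 y} = \frac{K}{y}$)
$Q{\left(n \right)} = - \frac{1}{6}$
$Q{\left(B{\left(2,3 \right)} \right)} \sqrt{-188 + 134} = - \frac{\sqrt{-188 + 134}}{6} = - \frac{\sqrt{-54}}{6} = - \frac{3 i \sqrt{6}}{6} = - \frac{i \sqrt{6}}{2}$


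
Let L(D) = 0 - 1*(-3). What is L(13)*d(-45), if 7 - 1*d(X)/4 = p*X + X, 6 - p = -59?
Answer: 35724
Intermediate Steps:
p = 65 (p = 6 - 1*(-59) = 6 + 59 = 65)
d(X) = 28 - 264*X (d(X) = 28 - 4*(65*X + X) = 28 - 264*X)
L(D) = 3 (L(D) = 0 + 3 = 3)
L(13)*d(-45) = 3*(28 - 264*(-45)) = 3*(28 + 11880) = 3*11908 = 35724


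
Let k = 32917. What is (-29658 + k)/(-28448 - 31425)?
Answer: -3259/59873 ≈ -0.054432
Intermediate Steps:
(-29658 + k)/(-28448 - 31425) = (-29658 + 32917)/(-28448 - 31425) = 3259/(-59873) = 3259*(-1/59873) = -3259/59873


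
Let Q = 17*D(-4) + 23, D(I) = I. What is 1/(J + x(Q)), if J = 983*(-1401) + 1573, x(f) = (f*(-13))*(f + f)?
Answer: -1/1428260 ≈ -7.0015e-7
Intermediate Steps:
Q = -45 (Q = 17*(-4) + 23 = -68 + 23 = -45)
x(f) = -26*f² (x(f) = (-13*f)*(2*f) = -26*f²)
J = -1375610 (J = -1377183 + 1573 = -1375610)
1/(J + x(Q)) = 1/(-1375610 - 26*(-45)²) = 1/(-1375610 - 26*2025) = 1/(-1375610 - 52650) = 1/(-1428260) = -1/1428260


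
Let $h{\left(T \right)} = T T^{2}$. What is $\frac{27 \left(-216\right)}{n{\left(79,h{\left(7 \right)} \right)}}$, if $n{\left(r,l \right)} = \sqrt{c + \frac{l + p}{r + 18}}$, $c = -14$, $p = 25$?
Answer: $\frac{972 i \sqrt{10670}}{55} \approx 1825.5 i$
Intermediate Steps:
$h{\left(T \right)} = T^{3}$
$n{\left(r,l \right)} = \sqrt{-14 + \frac{25 + l}{18 + r}}$ ($n{\left(r,l \right)} = \sqrt{-14 + \frac{l + 25}{r + 18}} = \sqrt{-14 + \frac{25 + l}{18 + r}}$)
$\frac{27 \left(-216\right)}{n{\left(79,h{\left(7 \right)} \right)}} = \frac{27 \left(-216\right)}{\sqrt{\frac{-227 + 7^{3} - 1106}{18 + 79}}} = - \frac{5832}{\sqrt{\frac{-227 + 343 - 1106}{97}}} = - \frac{5832}{\sqrt{\frac{1}{97} \left(-990\right)}} = - \frac{5832}{\sqrt{- \frac{990}{97}}} = - \frac{5832}{\frac{3}{97} i \sqrt{10670}} = - 5832 \left(- \frac{i \sqrt{10670}}{330}\right) = \frac{972 i \sqrt{10670}}{55}$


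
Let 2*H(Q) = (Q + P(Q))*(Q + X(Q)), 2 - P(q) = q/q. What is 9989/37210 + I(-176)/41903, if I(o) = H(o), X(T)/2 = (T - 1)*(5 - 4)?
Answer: 2144182817/1559210630 ≈ 1.3752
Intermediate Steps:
P(q) = 1 (P(q) = 2 - q/q = 2 - 1*1 = 2 - 1 = 1)
X(T) = -2 + 2*T (X(T) = 2*((T - 1)*(5 - 4)) = 2*((-1 + T)*1) = 2*(-1 + T) = -2 + 2*T)
H(Q) = (1 + Q)*(-2 + 3*Q)/2 (H(Q) = ((Q + 1)*(Q + (-2 + 2*Q)))/2 = ((1 + Q)*(-2 + 3*Q))/2 = (1 + Q)*(-2 + 3*Q)/2)
I(o) = -1 + o/2 + 3*o**2/2
9989/37210 + I(-176)/41903 = 9989/37210 + (-1 + (1/2)*(-176) + (3/2)*(-176)**2)/41903 = 9989*(1/37210) + (-1 - 88 + (3/2)*30976)*(1/41903) = 9989/37210 + (-1 - 88 + 46464)*(1/41903) = 9989/37210 + 46375*(1/41903) = 9989/37210 + 46375/41903 = 2144182817/1559210630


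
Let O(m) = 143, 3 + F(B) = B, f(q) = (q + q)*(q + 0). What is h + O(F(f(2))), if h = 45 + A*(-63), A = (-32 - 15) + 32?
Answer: 1133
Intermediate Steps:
A = -15 (A = -47 + 32 = -15)
f(q) = 2*q² (f(q) = (2*q)*q = 2*q²)
F(B) = -3 + B
h = 990 (h = 45 - 15*(-63) = 45 + 945 = 990)
h + O(F(f(2))) = 990 + 143 = 1133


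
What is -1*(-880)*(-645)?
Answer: -567600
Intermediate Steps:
-1*(-880)*(-645) = 880*(-645) = -567600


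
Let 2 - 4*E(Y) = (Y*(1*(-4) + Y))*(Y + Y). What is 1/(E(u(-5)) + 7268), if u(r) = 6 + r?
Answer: 1/7270 ≈ 0.00013755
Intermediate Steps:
E(Y) = 1/2 - Y**2*(-4 + Y)/2 (E(Y) = 1/2 - Y*(1*(-4) + Y)*(Y + Y)/4 = 1/2 - Y*(-4 + Y)*2*Y/4 = 1/2 - Y**2*(-4 + Y)/2)
1/(E(u(-5)) + 7268) = 1/((1/2 + 2*(6 - 5)**2 - (6 - 5)**3/2) + 7268) = 1/((1/2 + 2*1**2 - 1/2*1**3) + 7268) = 1/((1/2 + 2*1 - 1/2*1) + 7268) = 1/((1/2 + 2 - 1/2) + 7268) = 1/(2 + 7268) = 1/7270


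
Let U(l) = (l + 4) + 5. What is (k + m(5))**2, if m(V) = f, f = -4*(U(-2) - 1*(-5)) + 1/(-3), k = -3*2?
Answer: 26569/9 ≈ 2952.1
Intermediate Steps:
k = -6
U(l) = 9 + l (U(l) = (4 + l) + 5 = 9 + l)
f = -145/3 (f = -4*((9 - 2) - 1*(-5)) + 1/(-3) = -4*(7 + 5) - 1/3 = -4*12 - 1/3 = -48 - 1/3 = -145/3 ≈ -48.333)
m(V) = -145/3
(k + m(5))**2 = (-6 - 145/3)**2 = (-163/3)**2 = 26569/9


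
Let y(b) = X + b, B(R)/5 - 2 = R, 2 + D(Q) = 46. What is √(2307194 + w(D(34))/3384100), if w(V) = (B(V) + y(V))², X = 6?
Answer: 3*√293581026352762/33841 ≈ 1518.9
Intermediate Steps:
D(Q) = 44 (D(Q) = -2 + 46 = 44)
B(R) = 10 + 5*R
y(b) = 6 + b
w(V) = (16 + 6*V)² (w(V) = ((10 + 5*V) + (6 + V))² = (16 + 6*V)²)
√(2307194 + w(D(34))/3384100) = √(2307194 + (4*(8 + 3*44)²)/3384100) = √(2307194 + (4*(8 + 132)²)*(1/3384100)) = √(2307194 + (4*140²)*(1/3384100)) = √(2307194 + (4*19600)*(1/3384100)) = √(2307194 + 78400*(1/3384100)) = √(2307194 + 784/33841) = √(78077752938/33841) = 3*√293581026352762/33841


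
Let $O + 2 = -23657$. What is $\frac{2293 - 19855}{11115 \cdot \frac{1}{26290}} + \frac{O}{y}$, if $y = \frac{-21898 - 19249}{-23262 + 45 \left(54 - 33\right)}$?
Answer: $- \frac{1657764766927}{30489927} \approx -54371.0$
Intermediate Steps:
$O = -23659$ ($O = -2 - 23657 = -23659$)
$y = \frac{41147}{22317}$ ($y = - \frac{41147}{-23262 + 45 \cdot 21} = - \frac{41147}{-23262 + 945} = - \frac{41147}{-22317} = \left(-41147\right) \left(- \frac{1}{22317}\right) = \frac{41147}{22317} \approx 1.8438$)
$\frac{2293 - 19855}{11115 \cdot \frac{1}{26290}} + \frac{O}{y} = \frac{2293 - 19855}{11115 \cdot \frac{1}{26290}} - \frac{23659}{\frac{41147}{22317}} = \frac{2293 - 19855}{11115 \cdot \frac{1}{26290}} - \frac{527997903}{41147} = - \frac{17562}{\frac{2223}{5258}} - \frac{527997903}{41147} = \left(-17562\right) \frac{5258}{2223} - \frac{527997903}{41147} = - \frac{30780332}{741} - \frac{527997903}{41147} = - \frac{1657764766927}{30489927}$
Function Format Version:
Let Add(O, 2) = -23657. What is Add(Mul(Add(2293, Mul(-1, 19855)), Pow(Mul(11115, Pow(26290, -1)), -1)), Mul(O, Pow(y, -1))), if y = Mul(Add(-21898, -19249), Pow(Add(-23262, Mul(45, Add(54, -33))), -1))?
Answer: Rational(-1657764766927, 30489927) ≈ -54371.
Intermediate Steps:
O = -23659 (O = Add(-2, -23657) = -23659)
y = Rational(41147, 22317) (y = Mul(-41147, Pow(Add(-23262, Mul(45, 21)), -1)) = Mul(-41147, Pow(Add(-23262, 945), -1)) = Mul(-41147, Pow(-22317, -1)) = Mul(-41147, Rational(-1, 22317)) = Rational(41147, 22317) ≈ 1.8438)
Add(Mul(Add(2293, Mul(-1, 19855)), Pow(Mul(11115, Pow(26290, -1)), -1)), Mul(O, Pow(y, -1))) = Add(Mul(Add(2293, Mul(-1, 19855)), Pow(Mul(11115, Pow(26290, -1)), -1)), Mul(-23659, Pow(Rational(41147, 22317), -1))) = Add(Mul(Add(2293, -19855), Pow(Mul(11115, Rational(1, 26290)), -1)), Mul(-23659, Rational(22317, 41147))) = Add(Mul(-17562, Pow(Rational(2223, 5258), -1)), Rational(-527997903, 41147)) = Add(Mul(-17562, Rational(5258, 2223)), Rational(-527997903, 41147)) = Add(Rational(-30780332, 741), Rational(-527997903, 41147)) = Rational(-1657764766927, 30489927)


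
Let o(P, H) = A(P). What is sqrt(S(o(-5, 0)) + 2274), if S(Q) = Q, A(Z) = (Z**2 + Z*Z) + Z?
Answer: sqrt(2319) ≈ 48.156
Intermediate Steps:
A(Z) = Z + 2*Z**2 (A(Z) = (Z**2 + Z**2) + Z = 2*Z**2 + Z = Z + 2*Z**2)
o(P, H) = P*(1 + 2*P)
sqrt(S(o(-5, 0)) + 2274) = sqrt(-5*(1 + 2*(-5)) + 2274) = sqrt(-5*(1 - 10) + 2274) = sqrt(-5*(-9) + 2274) = sqrt(45 + 2274) = sqrt(2319)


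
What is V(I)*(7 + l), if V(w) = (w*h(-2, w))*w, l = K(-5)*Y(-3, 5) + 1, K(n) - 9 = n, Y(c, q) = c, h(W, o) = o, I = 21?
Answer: -37044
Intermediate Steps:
K(n) = 9 + n
l = -11 (l = (9 - 5)*(-3) + 1 = 4*(-3) + 1 = -12 + 1 = -11)
V(w) = w³ (V(w) = (w*w)*w = w²*w = w³)
V(I)*(7 + l) = 21³*(7 - 11) = 9261*(-4) = -37044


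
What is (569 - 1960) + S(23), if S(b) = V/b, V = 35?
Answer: -31958/23 ≈ -1389.5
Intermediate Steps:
S(b) = 35/b
(569 - 1960) + S(23) = (569 - 1960) + 35/23 = -1391 + 35*(1/23) = -1391 + 35/23 = -31958/23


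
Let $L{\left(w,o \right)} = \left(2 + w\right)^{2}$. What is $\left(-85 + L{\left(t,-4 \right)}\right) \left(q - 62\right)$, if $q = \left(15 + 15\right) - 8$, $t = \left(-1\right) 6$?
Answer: $2760$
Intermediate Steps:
$t = -6$
$q = 22$ ($q = 30 - 8 = 22$)
$\left(-85 + L{\left(t,-4 \right)}\right) \left(q - 62\right) = \left(-85 + \left(2 - 6\right)^{2}\right) \left(22 - 62\right) = \left(-85 + \left(-4\right)^{2}\right) \left(-40\right) = \left(-85 + 16\right) \left(-40\right) = \left(-69\right) \left(-40\right) = 2760$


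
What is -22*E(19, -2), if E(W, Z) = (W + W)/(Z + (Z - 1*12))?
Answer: 209/4 ≈ 52.250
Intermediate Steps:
E(W, Z) = 2*W/(-12 + 2*Z) (E(W, Z) = (2*W)/(Z + (Z - 12)) = (2*W)/(Z + (-12 + Z)) = (2*W)/(-12 + 2*Z) = 2*W/(-12 + 2*Z))
-22*E(19, -2) = -418/(-6 - 2) = -418/(-8) = -418*(-1)/8 = -22*(-19/8) = 209/4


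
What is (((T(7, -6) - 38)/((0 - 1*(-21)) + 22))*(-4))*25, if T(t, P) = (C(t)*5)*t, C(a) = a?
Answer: -20700/43 ≈ -481.40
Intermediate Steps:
T(t, P) = 5*t² (T(t, P) = (t*5)*t = (5*t)*t = 5*t²)
(((T(7, -6) - 38)/((0 - 1*(-21)) + 22))*(-4))*25 = (((5*7² - 38)/((0 - 1*(-21)) + 22))*(-4))*25 = (((5*49 - 38)/((0 + 21) + 22))*(-4))*25 = (((245 - 38)/(21 + 22))*(-4))*25 = ((207/43)*(-4))*25 = -828/43*25 = -20700/43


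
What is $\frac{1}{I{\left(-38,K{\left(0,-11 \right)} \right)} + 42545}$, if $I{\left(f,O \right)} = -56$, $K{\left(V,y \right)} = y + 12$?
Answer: $\frac{1}{42489} \approx 2.3536 \cdot 10^{-5}$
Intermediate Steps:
$K{\left(V,y \right)} = 12 + y$
$\frac{1}{I{\left(-38,K{\left(0,-11 \right)} \right)} + 42545} = \frac{1}{-56 + 42545} = \frac{1}{42489}$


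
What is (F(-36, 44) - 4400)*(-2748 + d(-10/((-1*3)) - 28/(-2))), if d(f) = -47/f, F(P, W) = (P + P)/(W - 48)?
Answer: 313394067/26 ≈ 1.2054e+7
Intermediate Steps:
F(P, W) = 2*P/(-48 + W) (F(P, W) = (2*P)/(-48 + W) = 2*P/(-48 + W))
(F(-36, 44) - 4400)*(-2748 + d(-10/((-1*3)) - 28/(-2))) = (2*(-36)/(-48 + 44) - 4400)*(-2748 - 47/(-10/((-1*3)) - 28/(-2))) = (2*(-36)/(-4) - 4400)*(-2748 - 47/(-10/(-3) - 28*(-½))) = (2*(-36)*(-¼) - 4400)*(-2748 - 47/(-10*(-⅓) + 14)) = (18 - 4400)*(-2748 - 47/(10/3 + 14)) = -4382*(-2748 - 47/52/3) = -4382*(-2748 - 47*3/52) = -4382*(-2748 - 141/52) = -4382*(-143037/52) = 313394067/26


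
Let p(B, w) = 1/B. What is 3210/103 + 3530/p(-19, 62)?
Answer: -6905000/103 ≈ -67039.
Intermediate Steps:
3210/103 + 3530/p(-19, 62) = 3210/103 + 3530/(1/(-19)) = 3210*(1/103) + 3530/(-1/19) = 3210/103 + 3530*(-19) = 3210/103 - 67070 = -6905000/103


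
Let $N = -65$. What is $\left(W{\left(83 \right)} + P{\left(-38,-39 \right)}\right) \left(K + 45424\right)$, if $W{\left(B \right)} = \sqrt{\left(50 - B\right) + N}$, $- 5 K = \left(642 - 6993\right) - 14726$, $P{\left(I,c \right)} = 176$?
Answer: $\frac{43682672}{5} + \frac{1737379 i \sqrt{2}}{5} \approx 8.7365 \cdot 10^{6} + 4.9141 \cdot 10^{5} i$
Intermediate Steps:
$K = \frac{21077}{5}$ ($K = - \frac{\left(642 - 6993\right) - 14726}{5} = - \frac{-6351 - 14726}{5} = \left(- \frac{1}{5}\right) \left(-21077\right) = \frac{21077}{5} \approx 4215.4$)
$W{\left(B \right)} = \sqrt{-15 - B}$ ($W{\left(B \right)} = \sqrt{\left(50 - B\right) - 65} = \sqrt{-15 - B}$)
$\left(W{\left(83 \right)} + P{\left(-38,-39 \right)}\right) \left(K + 45424\right) = \left(\sqrt{-15 - 83} + 176\right) \left(\frac{21077}{5} + 45424\right) = \left(\sqrt{-15 - 83} + 176\right) \frac{248197}{5} = \left(\sqrt{-98} + 176\right) \frac{248197}{5} = \left(7 i \sqrt{2} + 176\right) \frac{248197}{5} = \left(176 + 7 i \sqrt{2}\right) \frac{248197}{5} = \frac{43682672}{5} + \frac{1737379 i \sqrt{2}}{5}$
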